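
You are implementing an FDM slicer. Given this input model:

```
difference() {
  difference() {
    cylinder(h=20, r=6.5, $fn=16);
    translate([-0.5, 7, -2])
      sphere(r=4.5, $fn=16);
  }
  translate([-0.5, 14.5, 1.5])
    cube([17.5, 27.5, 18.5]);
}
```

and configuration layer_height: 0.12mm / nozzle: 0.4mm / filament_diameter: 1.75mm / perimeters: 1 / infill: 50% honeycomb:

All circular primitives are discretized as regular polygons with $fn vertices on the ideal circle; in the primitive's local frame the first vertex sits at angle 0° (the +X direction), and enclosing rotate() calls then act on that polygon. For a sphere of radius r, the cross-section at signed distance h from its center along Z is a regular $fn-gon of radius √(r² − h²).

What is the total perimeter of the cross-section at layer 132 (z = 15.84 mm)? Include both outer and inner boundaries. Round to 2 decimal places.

At z = 15.84 mm: the r=6.5 cylinder contributes a regular 16-gon of circumradius 6.5 (perimeter = 2·16·6.500·sin(180°/16) = 40.58 mm); the sphere at (-0.5, 7) is not intersected at this z (|z−center|=17.840 > r=4.5); After the difference (first − rest): none of the subtracted shapes is present at this height, so the r=6.5 cylinder is unchanged — boundary = 40.58 mm; the cube at (-0.5, 14.5) is present — its section is the full 17.5×27.5 rectangle (perimeter 90.00 mm); Taking the first minus the rest: starting from that combined region, the 17.5×27.5 cube at (-0.5, 14.5) misses the remaining region (no effect) — boundary = 40.58 mm. Overall, the cross-section is a single solid region. Total boundary length (outer) = 40.58 mm.

40.58 mm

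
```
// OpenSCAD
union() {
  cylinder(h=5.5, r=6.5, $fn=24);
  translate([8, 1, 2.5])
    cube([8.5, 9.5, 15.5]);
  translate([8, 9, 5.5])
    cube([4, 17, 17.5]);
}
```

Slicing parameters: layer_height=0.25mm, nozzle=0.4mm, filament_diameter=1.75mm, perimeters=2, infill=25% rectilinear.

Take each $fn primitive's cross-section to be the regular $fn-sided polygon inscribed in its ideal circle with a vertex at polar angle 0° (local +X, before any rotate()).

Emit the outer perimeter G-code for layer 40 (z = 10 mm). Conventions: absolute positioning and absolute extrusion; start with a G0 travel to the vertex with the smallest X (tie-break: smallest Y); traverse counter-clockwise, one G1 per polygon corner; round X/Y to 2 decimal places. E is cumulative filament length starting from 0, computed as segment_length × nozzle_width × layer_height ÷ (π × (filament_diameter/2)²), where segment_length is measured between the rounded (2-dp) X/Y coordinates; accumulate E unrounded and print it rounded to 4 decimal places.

G0 X8.00 Y1.00 Z10.00
G1 X16.50 Y1.00 E0.3534
G1 X16.50 Y10.50 E0.7484
G1 X12.00 Y10.50 E0.9354
G1 X12.00 Y26.00 E1.5799
G1 X8.00 Y26.00 E1.7462
G1 X8.00 Y1.00 E2.7855

At z = 10 mm: the cylinder does not reach this height (z outside [0, 5.5]); the 8.5×9.5 cube at (8, 1) contributes its full rectangle; the cube at (8, 9) (footprint 4×17) is included at this height; Merging all regions: the regions partially overlap (shared area 6.00 mm²), so overlapping operands fuse into one piece — 1 connected region. The outline is a single polygon with 6 vertices. Extrusion per mm of travel: 0.4 × 0.25 / (π × 0.875²) = 0.041575. Accumulating E over each segment gives final E = 2.7855.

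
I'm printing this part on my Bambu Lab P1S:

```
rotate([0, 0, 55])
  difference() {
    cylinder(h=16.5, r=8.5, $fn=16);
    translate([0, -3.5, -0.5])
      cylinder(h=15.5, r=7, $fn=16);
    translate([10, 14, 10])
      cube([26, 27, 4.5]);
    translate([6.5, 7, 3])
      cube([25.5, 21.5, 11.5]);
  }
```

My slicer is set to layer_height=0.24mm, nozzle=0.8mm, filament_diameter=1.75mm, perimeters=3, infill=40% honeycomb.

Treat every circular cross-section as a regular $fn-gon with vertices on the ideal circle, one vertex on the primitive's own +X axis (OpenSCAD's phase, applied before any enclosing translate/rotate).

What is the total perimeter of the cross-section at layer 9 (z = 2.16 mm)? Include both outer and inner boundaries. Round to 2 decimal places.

At z = 2.16 mm: the cylinder: section is a regular 16-gon, circumradius r=8.5 (perimeter = 2·16·8.500·sin(180°/16) = 53.06 mm); the cylinder at (0, -3.5): section is a regular 16-gon, circumradius r=7 (perimeter = 2·16·7.000·sin(180°/16) = 43.70 mm); the cube at (10, 14) is absent (z outside [10, 14.5]); the cube at (6.5, 7) is absent (z outside [3, 14.5]); After the difference (first − rest): starting from the r=8.5 cylinder, the r=7 cylinder at (0, -3.5) partially overlaps it — only the 127.56 mm² overlap (of its 150.01 mm²) is removed, clipping the outline — boundary = 62.12 mm; (whole slice rotated 55° about Z — lengths, areas and connectivity unchanged). Overall, the cross-section is a single solid region. Total boundary length (outer) = 62.12 mm.

62.12 mm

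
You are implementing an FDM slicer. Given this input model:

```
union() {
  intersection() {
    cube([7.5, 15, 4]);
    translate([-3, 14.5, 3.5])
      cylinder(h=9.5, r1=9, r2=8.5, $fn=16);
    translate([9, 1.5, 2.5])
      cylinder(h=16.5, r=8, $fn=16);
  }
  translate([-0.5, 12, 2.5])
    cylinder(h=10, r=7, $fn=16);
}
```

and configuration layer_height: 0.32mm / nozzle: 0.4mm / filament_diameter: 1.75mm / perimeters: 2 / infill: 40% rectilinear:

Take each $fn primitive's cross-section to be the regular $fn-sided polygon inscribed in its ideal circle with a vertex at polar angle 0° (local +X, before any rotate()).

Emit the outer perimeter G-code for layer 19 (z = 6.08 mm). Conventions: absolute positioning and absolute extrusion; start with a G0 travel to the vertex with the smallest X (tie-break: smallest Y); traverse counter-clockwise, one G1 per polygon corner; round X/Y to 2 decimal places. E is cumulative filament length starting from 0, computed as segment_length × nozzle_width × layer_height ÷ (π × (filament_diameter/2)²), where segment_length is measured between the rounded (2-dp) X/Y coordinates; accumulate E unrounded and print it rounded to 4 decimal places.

At z = 6.08 mm: the cube does not reach this height (z outside [0, 4]); the cone at (-3, 14.5) (r1=9→r2=8.5) has section circumradius 8.864 here — a regular 16-gon; the cylinder at (9, 1.5): section is a regular 16-gon, circumradius r=8; Taking the intersection: at least one operand is absent at this height, so nothing remains; the r=7 cylinder at (-0.5, 12) contributes a regular 16-gon of circumradius 7; Combining (union): only the r=7 cylinder at (-0.5, 12) is present, so the union is just that shape — 1 connected region. The outline is a single polygon with 16 vertices. Extrusion per mm of travel: 0.4 × 0.32 / (π × 0.875²) = 0.053216. Accumulating E over each segment gives final E = 2.3261.

G0 X-7.50 Y12.00 Z6.08
G1 X-6.97 Y9.32 E0.1454
G1 X-5.45 Y7.05 E0.2908
G1 X-3.18 Y5.53 E0.4361
G1 X-0.50 Y5.00 E0.5815
G1 X2.18 Y5.53 E0.7269
G1 X4.45 Y7.05 E0.8723
G1 X5.97 Y9.32 E1.0177
G1 X6.50 Y12.00 E1.1631
G1 X5.97 Y14.68 E1.3084
G1 X4.45 Y16.95 E1.4538
G1 X2.18 Y18.47 E1.5992
G1 X-0.50 Y19.00 E1.7446
G1 X-3.18 Y18.47 E1.8900
G1 X-5.45 Y16.95 E2.0353
G1 X-6.97 Y14.68 E2.1807
G1 X-7.50 Y12.00 E2.3261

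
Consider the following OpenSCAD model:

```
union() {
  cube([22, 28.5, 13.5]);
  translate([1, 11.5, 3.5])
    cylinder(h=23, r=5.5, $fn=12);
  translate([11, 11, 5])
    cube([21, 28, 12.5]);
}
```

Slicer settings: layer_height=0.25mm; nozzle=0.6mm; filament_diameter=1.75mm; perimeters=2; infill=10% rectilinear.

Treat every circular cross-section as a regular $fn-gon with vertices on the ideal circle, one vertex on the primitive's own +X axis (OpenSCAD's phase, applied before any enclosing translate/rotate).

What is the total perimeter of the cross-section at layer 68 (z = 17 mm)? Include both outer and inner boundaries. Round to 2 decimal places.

132.16 mm

At z = 17 mm: the cube does not reach this height (z outside [0, 13.5]); the r=5.5 cylinder at (1, 11.5) contributes a regular 12-gon of circumradius 5.5 (perimeter = 2·12·5.500·sin(180°/12) = 34.16 mm); the 21×28 cube at (11, 11) contributes its full rectangle (perimeter 98.00 mm); Taking the union: the 2 present regions are separate (no shared area or edge), so areas and boundary lengths simply add and each stays a separate island — boundary = 132.16 mm. Overall, the cross-section has 2 separate islands. Total boundary length (outer) = 132.16 mm.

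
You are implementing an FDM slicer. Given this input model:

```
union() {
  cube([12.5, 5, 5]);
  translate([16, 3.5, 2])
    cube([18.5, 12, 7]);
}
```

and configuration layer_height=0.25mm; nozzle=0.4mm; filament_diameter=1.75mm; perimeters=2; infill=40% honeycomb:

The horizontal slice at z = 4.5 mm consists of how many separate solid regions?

At z = 4.5 mm: the cube (footprint 12.5×5) is included at this height; the 18.5×12 cube at (16, 3.5) contributes its full rectangle; Merging all regions: the 2 present regions are separate (no shared area or edge), so areas and boundary lengths simply add and each stays a separate island — 2 connected regions. The result has 2 disconnected regions.

2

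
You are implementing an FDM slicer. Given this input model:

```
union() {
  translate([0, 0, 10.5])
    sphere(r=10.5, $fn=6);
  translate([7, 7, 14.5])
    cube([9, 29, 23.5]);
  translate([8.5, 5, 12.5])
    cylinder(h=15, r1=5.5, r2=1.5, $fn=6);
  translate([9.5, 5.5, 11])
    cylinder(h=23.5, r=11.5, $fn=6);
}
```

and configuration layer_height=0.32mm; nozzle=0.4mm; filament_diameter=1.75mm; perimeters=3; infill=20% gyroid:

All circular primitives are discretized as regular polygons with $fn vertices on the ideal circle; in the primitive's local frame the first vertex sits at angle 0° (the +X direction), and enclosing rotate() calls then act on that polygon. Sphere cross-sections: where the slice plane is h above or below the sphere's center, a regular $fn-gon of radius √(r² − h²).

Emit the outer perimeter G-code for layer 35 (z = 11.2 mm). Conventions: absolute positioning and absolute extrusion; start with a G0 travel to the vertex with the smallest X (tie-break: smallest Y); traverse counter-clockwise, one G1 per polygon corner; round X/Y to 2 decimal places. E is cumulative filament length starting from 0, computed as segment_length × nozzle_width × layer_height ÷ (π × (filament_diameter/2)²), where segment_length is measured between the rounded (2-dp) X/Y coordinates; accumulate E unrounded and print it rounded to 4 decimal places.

At z = 11.2 mm: the sphere: section is a regular 6-gon, circumradius = √(r²−h²) = √(10.5²−0.7²) = 10.477; the cube at (7, 7) is not intersected at this z (z outside [14.5, 38]); the cone at (8.5, 5) does not reach this height (z outside [12.5, 27.5]); the cylinder at (9.5, 5.5): section is a regular 6-gon, circumradius r=11.5; Combining (union): the regions partially overlap (shared area 107.02 mm²), so overlapping operands fuse into one piece — 1 connected region. The outline is a single polygon with 10 vertices. Extrusion per mm of travel: 0.4 × 0.32 / (π × 0.875²) = 0.053216. Accumulating E over each segment gives final E = 4.8577.

G0 X-10.48 Y0.00 Z11.20
G1 X-5.24 Y-9.07 E0.5574
G1 X5.24 Y-9.07 E1.1151
G1 X7.90 Y-4.46 E1.3984
G1 X15.25 Y-4.46 E1.7895
G1 X21.00 Y5.50 E2.4015
G1 X15.25 Y15.46 E3.0136
G1 X3.75 Y15.46 E3.6255
G1 X0.06 Y9.07 E4.0182
G1 X-5.24 Y9.07 E4.3003
G1 X-10.48 Y0.00 E4.8577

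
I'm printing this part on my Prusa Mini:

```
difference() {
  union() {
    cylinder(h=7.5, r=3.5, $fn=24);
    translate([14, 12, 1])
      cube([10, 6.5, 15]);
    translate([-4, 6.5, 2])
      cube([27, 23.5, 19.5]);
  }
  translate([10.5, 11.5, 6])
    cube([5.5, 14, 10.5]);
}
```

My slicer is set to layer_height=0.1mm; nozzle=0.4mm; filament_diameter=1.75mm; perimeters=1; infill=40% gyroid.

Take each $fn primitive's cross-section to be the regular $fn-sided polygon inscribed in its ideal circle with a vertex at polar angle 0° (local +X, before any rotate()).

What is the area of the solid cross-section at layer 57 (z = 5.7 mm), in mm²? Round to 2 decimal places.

At z = 5.7 mm: the r=3.5 cylinder gives a regular 24-gon of circumradius 3.5 (constant along its height) (area = (24/2)·3.500²·sin(360°/24) = 38.05 mm²); the cube at (14, 12) is present — its section is the full 10×6.5 rectangle (area 65.00 mm²); the 27×23.5 cube at (-4, 6.5) contributes its full rectangle (area 634.50 mm²); Combining (union): the regions partially overlap — summed areas 737.55 mm² minus the doubly-counted overlap 58.50 mm² gives 679.05 mm² — area = 679.05 mm²; the cube at (10.5, 11.5) does not reach this height (z outside [6, 16.5]); Subtracting the remaining from the first: none of the subtracted shapes is present at this height, so that combined region is unchanged — area = 679.05 mm². Overall, the cross-section has 2 separate islands. Net area = 679.05 mm².

679.05 mm²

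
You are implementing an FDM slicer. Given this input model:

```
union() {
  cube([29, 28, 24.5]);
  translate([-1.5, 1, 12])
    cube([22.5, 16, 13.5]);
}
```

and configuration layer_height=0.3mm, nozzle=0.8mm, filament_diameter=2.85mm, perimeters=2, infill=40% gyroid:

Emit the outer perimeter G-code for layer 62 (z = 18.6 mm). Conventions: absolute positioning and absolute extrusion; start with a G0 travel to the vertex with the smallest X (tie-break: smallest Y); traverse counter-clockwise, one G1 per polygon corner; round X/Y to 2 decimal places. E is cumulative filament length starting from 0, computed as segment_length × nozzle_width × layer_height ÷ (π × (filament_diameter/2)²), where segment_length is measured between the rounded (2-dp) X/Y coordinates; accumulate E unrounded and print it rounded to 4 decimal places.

At z = 18.6 mm: the cube is present — its section is the full 29×28 rectangle; the 22.5×16 cube at (-1.5, 1) contributes its full rectangle; Combining (union): the regions partially overlap (shared area 336.00 mm²), so overlapping operands fuse into one piece — 1 connected region. The outline is a single polygon with 8 vertices. Extrusion per mm of travel: 0.8 × 0.3 / (π × 1.425²) = 0.037621. Accumulating E over each segment gives final E = 4.4017.

G0 X-1.50 Y1.00 Z18.60
G1 X0.00 Y1.00 E0.0564
G1 X0.00 Y0.00 E0.0941
G1 X29.00 Y0.00 E1.1851
G1 X29.00 Y28.00 E2.2385
G1 X0.00 Y28.00 E3.3295
G1 X0.00 Y17.00 E3.7433
G1 X-1.50 Y17.00 E3.7997
G1 X-1.50 Y1.00 E4.4017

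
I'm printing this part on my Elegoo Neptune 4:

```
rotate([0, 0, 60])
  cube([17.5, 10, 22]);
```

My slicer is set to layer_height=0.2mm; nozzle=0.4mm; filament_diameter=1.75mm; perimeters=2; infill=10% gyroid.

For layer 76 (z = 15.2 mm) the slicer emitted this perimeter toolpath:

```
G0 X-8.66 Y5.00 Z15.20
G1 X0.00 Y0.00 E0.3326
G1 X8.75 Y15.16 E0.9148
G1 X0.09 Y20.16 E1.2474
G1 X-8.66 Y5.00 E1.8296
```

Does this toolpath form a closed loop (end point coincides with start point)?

yes

Start point (G0): (-8.66, 5.00). End point (last G1): the path returns to the start — closed.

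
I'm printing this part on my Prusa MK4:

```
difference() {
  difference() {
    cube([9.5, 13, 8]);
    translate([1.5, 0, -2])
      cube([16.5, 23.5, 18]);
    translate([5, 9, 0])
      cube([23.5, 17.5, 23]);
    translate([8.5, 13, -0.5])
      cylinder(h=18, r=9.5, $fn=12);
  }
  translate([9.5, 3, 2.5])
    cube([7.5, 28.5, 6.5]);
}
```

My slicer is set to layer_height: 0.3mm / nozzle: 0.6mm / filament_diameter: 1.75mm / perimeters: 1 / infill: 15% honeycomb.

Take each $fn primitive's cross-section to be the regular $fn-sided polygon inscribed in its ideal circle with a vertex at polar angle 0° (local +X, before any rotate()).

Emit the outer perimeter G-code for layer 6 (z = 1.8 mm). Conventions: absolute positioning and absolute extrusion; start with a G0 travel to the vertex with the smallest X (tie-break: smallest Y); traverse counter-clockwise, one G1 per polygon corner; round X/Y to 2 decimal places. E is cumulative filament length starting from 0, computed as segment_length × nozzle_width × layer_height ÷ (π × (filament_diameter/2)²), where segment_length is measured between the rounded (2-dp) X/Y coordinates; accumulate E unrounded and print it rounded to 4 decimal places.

G0 X0.00 Y0.00 Z1.80
G1 X1.50 Y0.00 E0.1123
G1 X1.50 Y7.02 E0.6376
G1 X0.27 Y8.25 E0.7678
G1 X0.00 Y9.27 E0.8467
G1 X0.00 Y0.00 E1.5405

At z = 1.8 mm: the cube (footprint 9.5×13) is included at this height; the 16.5×23.5 cube at (1.5, 0) contributes its full rectangle; the 23.5×17.5 cube at (5, 9) contributes its full rectangle; the cylinder at (8.5, 13): section is a regular 12-gon, circumradius r=9.5; After the difference (first − rest): starting from the 9.5×13 cube, the 16.5×23.5 cube at (1.5, 0) partially overlaps it — only the 104.00 mm² overlap (of its 387.75 mm²) is removed, clipping the outline; the 23.5×17.5 cube at (5, 9) misses the remaining region (no effect); the r=9.5 cylinder at (8.5, 13) partially overlaps it — only the 7.74 mm² overlap (of its 270.75 mm²) is removed, clipping the outline — 1 connected region; the cube at (9.5, 3) is absent (z outside [2.5, 9]); After the difference (first − rest): none of the subtracted shapes is present at this height, so the result so far is unchanged — 1 connected region. The outline is a single polygon with 5 vertices. Extrusion per mm of travel: 0.6 × 0.3 / (π × 0.875²) = 0.074835. Accumulating E over each segment gives final E = 1.5405.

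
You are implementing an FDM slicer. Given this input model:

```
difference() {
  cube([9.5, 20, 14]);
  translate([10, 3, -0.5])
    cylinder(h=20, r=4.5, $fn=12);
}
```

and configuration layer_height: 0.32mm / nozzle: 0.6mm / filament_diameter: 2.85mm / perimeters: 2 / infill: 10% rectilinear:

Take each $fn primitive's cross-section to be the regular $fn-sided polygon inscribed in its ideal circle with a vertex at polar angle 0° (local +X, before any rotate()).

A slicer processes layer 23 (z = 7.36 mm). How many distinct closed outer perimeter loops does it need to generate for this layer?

1

At z = 7.36 mm: the 9.5×20 cube contributes its full rectangle; the cylinder at (10, 3): section is a regular 12-gon, circumradius r=4.5; After the difference (first − rest): starting from the 9.5×20 cube, the r=4.5 cylinder at (10, 3) partially overlaps it — only the 23.56 mm² overlap (of its 60.75 mm²) is removed, clipping the outline — 1 connected region. The result has 1 disconnected region.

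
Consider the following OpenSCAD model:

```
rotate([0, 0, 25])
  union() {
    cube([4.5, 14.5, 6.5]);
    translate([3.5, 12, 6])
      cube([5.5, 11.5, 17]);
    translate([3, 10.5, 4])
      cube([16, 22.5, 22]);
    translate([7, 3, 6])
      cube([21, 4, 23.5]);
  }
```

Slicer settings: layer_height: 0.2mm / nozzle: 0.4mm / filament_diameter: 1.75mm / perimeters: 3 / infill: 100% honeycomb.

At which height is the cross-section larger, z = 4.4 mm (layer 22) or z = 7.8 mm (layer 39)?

Layer 22 (z = 4.4): the 4.5×14.5 cube contributes its full rectangle (area 65.25 mm²); the cube at (3.5, 12) does not reach this height (z outside [6, 23]); the cube at (3, 10.5) is present — its section is the full 16×22.5 rectangle (area 360.00 mm²); the cube at (7, 3) is not intersected at this z (z outside [6, 29.5]); Taking the union: the regions partially overlap — summed areas 425.25 mm² minus the doubly-counted overlap 6.00 mm² gives 419.25 mm² — area = 419.25 mm²; (whole slice rotated 25° about Z — lengths, areas and connectivity unchanged). So its area = 419.25 mm². Layer 39 (z = 7.8): the cube does not reach this height (z outside [0, 6.5]); the cube at (3.5, 12) (footprint 5.5×11.5) is included at this height (area 63.25 mm²); the cube at (3, 10.5) (footprint 16×22.5) is included at this height (area 360.00 mm²); the cube at (7, 3) is present — its section is the full 21×4 rectangle (area 84.00 mm²); Merging all regions: the regions partially overlap — summed areas 507.25 mm² minus the doubly-counted overlap 63.25 mm² gives 444.00 mm² — area = 444.00 mm²; (rotated 25° about Z; rotation is an isometry so areas/perimeters/island counts are preserved). So its area = 444.00 mm². Layer 39 is larger (444.00 vs 419.25 mm²).

layer 39 (z = 7.8 mm)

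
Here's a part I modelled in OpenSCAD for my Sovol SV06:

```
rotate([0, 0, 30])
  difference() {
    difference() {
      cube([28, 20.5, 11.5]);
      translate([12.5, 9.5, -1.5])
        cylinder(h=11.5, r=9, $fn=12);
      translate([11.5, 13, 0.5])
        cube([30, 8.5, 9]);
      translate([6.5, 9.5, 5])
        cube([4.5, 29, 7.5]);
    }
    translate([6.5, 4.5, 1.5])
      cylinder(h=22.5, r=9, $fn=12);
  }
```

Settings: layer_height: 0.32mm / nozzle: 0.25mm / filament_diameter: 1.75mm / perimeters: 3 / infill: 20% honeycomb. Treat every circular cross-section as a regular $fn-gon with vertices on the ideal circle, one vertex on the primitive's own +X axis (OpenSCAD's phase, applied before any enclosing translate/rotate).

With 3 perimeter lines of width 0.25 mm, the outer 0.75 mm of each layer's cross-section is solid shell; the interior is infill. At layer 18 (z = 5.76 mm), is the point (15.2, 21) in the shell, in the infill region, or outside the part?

infill

At z = 5.76 mm: the 28×20.5 cube contributes its full rectangle; the cylinder at (12.5, 9.5): section is a regular 12-gon, circumradius r=9; the cube at (11.5, 13) is present — its section is the full 30×8.5 rectangle; the cube at (6.5, 9.5) (footprint 4.5×29) is included at this height; After the difference (first − rest): starting from the 28×20.5 cube, the r=9 cylinder at (12.5, 9.5) lies wholly inside it (removes its full 243.00 mm² and its 55.90 mm outline becomes a hole wall); the 30×8.5 cube at (11.5, 13) partially overlaps it — only the 87.49 mm² overlap (of its 255.00 mm²) is removed, clipping the outline; the 4.5×29 cube at (6.5, 9.5) partially overlaps it — only the 14.35 mm² overlap (of its 130.50 mm²) is removed, clipping the outline — 2 connected regions; the r=9 cylinder at (6.5, 4.5) gives a regular 12-gon of circumradius 9 (constant along its height); After the difference (first − rest): starting from the result so far, the r=9 cylinder at (6.5, 4.5) partially overlaps it — only the 69.02 mm² overlap (of its 243.00 mm²) is removed, clipping the outline — 3 connected regions; (rotated 30° about Z; rotation is an isometry so areas/perimeters/island counts are preserved). Overall, the cross-section has 3 separate islands. Undo the 30° rotation: the query point maps to (23.664, 10.587) in the un-rotated model frame. The nearest boundary edge runs (21.50, 9.50)→(20.56, 13.00); distance from the point to it = 2.37 mm. (Shell/infill is judged within the island containing the point — the largest one.) The point is inside the cross-section and 2.37 mm from the nearest boundary — more than the 0.75 mm shell width (3 × 0.25), so it's in the infill interior.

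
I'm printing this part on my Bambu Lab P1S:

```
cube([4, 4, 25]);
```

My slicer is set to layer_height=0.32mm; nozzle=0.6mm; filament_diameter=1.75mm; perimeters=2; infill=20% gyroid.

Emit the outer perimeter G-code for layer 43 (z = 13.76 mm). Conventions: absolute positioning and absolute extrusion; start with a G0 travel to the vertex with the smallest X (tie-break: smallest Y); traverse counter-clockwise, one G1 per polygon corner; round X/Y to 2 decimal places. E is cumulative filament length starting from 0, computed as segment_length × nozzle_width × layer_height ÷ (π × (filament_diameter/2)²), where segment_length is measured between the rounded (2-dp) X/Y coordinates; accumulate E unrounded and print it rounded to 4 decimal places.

G0 X0.00 Y0.00 Z13.76
G1 X4.00 Y0.00 E0.3193
G1 X4.00 Y4.00 E0.6386
G1 X0.00 Y4.00 E0.9579
G1 X0.00 Y0.00 E1.2772

At z = 13.76 mm: the 4×4 cube contributes its full rectangle. The outline is a single polygon with 4 vertices. Extrusion per mm of travel: 0.6 × 0.32 / (π × 0.875²) = 0.079824. Accumulating E over each segment gives final E = 1.2772.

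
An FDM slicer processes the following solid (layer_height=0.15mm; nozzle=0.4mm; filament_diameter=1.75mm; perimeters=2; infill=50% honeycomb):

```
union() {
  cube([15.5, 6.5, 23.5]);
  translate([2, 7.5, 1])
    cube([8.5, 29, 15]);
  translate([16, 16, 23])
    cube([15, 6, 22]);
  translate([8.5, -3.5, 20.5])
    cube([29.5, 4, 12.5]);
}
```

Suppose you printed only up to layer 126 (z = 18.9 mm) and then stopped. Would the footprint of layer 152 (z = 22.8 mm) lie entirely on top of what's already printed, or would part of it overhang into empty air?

Compare the two slices. At z = 18.9: the cube is present — its section is the full 15.5×6.5 rectangle (area 100.75 mm²); the cube at (2, 7.5) is not intersected at this z (z outside [1, 16]); the cube at (16, 16) does not reach this height (z outside [23, 45]); the cube at (8.5, -3.5) is absent (z outside [20.5, 33]); Combining (union): only the 15.5×6.5 cube is present, so the union is just that shape — area = 100.75 mm². At z = 22.8: the cube (footprint 15.5×6.5) is included at this height (area 100.75 mm²); the cube at (2, 7.5) is not intersected at this z (z outside [1, 16]); the cube at (16, 16) does not reach this height (z outside [23, 45]); the 29.5×4 cube at (8.5, -3.5) contributes its full rectangle (area 118.00 mm²); Merging all regions: the regions partially overlap — summed areas 218.75 mm² minus the doubly-counted overlap 3.50 mm² gives 215.25 mm² — area = 215.25 mm². Checking containment: at z = 22.8 the cross-section extends beyond the z = 18.9 cross-section by about 114.50 mm².

part overhangs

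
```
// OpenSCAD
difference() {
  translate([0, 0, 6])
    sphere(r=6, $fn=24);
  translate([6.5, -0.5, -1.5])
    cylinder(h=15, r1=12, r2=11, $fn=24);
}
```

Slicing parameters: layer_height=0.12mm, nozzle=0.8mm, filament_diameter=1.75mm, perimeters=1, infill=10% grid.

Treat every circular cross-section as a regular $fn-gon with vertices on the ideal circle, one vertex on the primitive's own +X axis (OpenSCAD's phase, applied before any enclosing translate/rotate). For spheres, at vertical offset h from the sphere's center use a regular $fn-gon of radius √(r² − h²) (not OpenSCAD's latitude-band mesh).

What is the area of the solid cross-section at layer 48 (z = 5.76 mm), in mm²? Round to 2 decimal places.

At z = 5.76 mm: the sphere: section is a regular 24-gon, circumradius = √(r²−h²) = √(6²−0.24²) = 5.995 (area = (24/2)·5.995²·sin(360°/24) = 111.63 mm²); the cone at (6.5, -0.5): at t=0.484 of its height the radius interpolates to r₁+(r₂−r₁)t = 11.516, giving a regular 24-gon of that circumradius (area = (24/2)·11.516²·sin(360°/24) = 411.89 mm²); Subtracting the remaining from the first: starting from the r=6 sphere (111.63 mm²), the cone at (6.5, -0.5) partially overlaps it — only the 105.29 mm² overlap (of its 411.89 mm²) is removed, clipping the outline — area = 6.34 mm². Overall, the cross-section is a single solid region. Net area = 6.34 mm².

6.34 mm²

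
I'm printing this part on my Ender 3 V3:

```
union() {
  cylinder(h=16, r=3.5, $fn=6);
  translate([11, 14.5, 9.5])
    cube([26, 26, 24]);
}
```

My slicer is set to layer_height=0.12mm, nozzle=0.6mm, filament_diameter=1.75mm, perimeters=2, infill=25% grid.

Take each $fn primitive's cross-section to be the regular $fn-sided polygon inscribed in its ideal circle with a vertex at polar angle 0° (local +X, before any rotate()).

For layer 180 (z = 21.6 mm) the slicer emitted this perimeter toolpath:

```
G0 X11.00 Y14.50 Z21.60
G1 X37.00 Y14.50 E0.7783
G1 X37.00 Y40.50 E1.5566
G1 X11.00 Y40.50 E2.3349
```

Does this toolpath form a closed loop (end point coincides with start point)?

no

Start point (G0): (11.00, 14.50). End point (last G1): the path does not return to the start — open.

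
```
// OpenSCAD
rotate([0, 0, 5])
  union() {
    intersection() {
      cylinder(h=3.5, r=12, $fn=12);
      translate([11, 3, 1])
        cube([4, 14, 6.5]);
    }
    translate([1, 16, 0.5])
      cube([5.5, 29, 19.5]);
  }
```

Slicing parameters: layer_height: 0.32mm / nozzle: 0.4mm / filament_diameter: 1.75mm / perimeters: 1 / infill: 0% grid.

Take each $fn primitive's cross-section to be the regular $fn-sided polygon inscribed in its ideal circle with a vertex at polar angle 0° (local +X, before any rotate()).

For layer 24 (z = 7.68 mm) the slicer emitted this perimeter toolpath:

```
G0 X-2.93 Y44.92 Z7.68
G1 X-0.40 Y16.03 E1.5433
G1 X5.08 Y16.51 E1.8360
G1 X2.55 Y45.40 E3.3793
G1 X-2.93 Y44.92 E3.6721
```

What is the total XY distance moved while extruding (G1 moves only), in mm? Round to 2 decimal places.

Sum the Euclidean lengths of each G1 segment: total = 69.00 mm.

69.00 mm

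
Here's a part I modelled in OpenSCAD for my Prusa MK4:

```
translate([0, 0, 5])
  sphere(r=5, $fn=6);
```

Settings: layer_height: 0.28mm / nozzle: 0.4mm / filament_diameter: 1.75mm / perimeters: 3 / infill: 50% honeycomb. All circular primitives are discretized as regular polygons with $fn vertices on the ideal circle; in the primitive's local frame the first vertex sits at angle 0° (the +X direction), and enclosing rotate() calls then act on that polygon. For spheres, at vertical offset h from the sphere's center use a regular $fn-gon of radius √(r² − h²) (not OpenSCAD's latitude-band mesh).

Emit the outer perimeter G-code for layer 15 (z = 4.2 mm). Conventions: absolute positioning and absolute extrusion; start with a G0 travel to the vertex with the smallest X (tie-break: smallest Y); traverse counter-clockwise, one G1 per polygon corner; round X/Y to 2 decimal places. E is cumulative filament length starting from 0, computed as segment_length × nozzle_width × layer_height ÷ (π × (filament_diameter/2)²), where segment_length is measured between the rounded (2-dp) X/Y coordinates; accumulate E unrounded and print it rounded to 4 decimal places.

At z = 4.2 mm: the sphere: section is a regular 6-gon, circumradius = √(r²−h²) = √(5²−0.8²) = 4.936. The outline is a single polygon with 6 vertices. Extrusion per mm of travel: 0.4 × 0.28 / (π × 0.875²) = 0.046564. Accumulating E over each segment gives final E = 1.3788.

G0 X-4.94 Y0.00 Z4.20
G1 X-2.47 Y-4.27 E0.2297
G1 X2.47 Y-4.27 E0.4597
G1 X4.94 Y0.00 E0.6894
G1 X2.47 Y4.27 E0.9191
G1 X-2.47 Y4.27 E1.1491
G1 X-4.94 Y0.00 E1.3788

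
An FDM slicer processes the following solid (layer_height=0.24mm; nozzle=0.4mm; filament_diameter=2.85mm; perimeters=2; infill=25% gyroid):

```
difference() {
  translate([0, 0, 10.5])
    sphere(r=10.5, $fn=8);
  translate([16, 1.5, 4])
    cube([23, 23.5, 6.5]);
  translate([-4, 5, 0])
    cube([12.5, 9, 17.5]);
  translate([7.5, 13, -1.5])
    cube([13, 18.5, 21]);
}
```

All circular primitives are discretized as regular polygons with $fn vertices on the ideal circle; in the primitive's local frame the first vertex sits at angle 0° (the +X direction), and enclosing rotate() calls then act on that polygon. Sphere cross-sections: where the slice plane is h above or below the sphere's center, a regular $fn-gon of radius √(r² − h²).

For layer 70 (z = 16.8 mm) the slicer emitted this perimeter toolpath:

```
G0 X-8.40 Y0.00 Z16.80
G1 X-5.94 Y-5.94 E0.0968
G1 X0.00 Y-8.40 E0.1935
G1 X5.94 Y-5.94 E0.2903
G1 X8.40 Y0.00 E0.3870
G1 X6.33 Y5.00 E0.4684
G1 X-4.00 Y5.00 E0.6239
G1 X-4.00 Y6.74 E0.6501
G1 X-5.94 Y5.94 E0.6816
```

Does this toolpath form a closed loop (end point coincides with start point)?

no

Start point (G0): (-8.40, 0.00). End point (last G1): the path does not return to the start — open.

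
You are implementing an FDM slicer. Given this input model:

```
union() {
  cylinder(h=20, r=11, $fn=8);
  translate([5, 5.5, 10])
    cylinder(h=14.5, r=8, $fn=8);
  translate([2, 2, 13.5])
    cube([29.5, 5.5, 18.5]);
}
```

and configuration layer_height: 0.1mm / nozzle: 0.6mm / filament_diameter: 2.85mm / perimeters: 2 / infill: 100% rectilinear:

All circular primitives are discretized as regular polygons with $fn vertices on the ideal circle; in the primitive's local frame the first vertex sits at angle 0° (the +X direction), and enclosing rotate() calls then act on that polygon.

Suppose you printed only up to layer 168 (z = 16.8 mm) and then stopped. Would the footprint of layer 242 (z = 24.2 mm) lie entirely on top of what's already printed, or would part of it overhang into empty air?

Compare the two slices. At z = 16.8: the r=11 cylinder contributes a regular 8-gon of circumradius 11 (area = (8/2)·11.000²·sin(360°/8) = 342.24 mm²); the cylinder at (5, 5.5): section is a regular 8-gon, circumradius r=8 (area = (8/2)·8.000²·sin(360°/8) = 181.02 mm²); the cube at (2, 2) (footprint 29.5×5.5) is included at this height (area 162.25 mm²); Combining (union): the regions partially overlap — summed areas 685.51 mm² minus the doubly-counted overlap 178.03 mm² gives 507.48 mm² — area = 507.48 mm². At z = 24.2: the cylinder does not reach this height (z outside [0, 20]); the r=8 cylinder at (5, 5.5) contributes a regular 8-gon of circumradius 8 (area = (8/2)·8.000²·sin(360°/8) = 181.02 mm²); the cube at (2, 2) is present — its section is the full 29.5×5.5 rectangle (area 162.25 mm²); Taking the union: the regions partially overlap — summed areas 343.27 mm² minus the doubly-counted overlap 57.13 mm² gives 286.13 mm² — area = 286.13 mm². Checking containment: the cross-section at z = 24.2 is a subset of the cross-section at z = 16.8.

entirely on top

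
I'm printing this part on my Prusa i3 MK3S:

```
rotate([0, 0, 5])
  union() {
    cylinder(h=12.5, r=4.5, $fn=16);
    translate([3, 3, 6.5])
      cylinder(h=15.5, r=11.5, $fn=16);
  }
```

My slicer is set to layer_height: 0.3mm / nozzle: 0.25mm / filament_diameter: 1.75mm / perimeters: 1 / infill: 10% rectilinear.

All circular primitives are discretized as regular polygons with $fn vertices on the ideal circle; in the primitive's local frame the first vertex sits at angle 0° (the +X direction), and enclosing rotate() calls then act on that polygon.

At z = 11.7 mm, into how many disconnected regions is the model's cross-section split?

At z = 11.7 mm: the cylinder: section is a regular 16-gon, circumradius r=4.5; the r=11.5 cylinder at (3, 3) gives a regular 16-gon of circumradius 11.5 (constant along its height); Merging all regions: the r=4.5 cylinder lies entirely inside the r=11.5 cylinder at (3, 3), so the union is just the r=11.5 cylinder at (3, 3) — 1 connected region; (rotated 5° about Z; rotation is an isometry so areas/perimeters/island counts are preserved). The result has 1 disconnected region.

1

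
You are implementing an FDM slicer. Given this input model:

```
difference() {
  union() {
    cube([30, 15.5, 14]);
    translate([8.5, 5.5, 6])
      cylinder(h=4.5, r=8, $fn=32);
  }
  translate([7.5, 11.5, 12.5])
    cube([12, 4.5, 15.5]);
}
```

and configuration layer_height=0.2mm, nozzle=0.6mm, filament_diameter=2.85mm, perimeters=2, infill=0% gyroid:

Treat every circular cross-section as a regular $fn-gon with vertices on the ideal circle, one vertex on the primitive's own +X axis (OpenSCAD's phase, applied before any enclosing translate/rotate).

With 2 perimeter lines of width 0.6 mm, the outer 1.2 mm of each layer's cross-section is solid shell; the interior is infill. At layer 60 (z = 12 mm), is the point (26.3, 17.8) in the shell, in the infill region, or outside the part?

outside

At z = 12 mm: the 30×15.5 cube contributes its full rectangle; the cylinder at (8.5, 5.5) does not reach this height (z outside [6, 10.5]); Taking the union: only the 30×15.5 cube is present, so the union is just that shape — 1 connected region; the cube at (7.5, 11.5) is absent (z outside [12.5, 28]); Taking the first minus the rest: none of the subtracted shapes is present at this height, so the result so far is unchanged — 1 connected region. Overall, the cross-section is a single solid region. The nearest boundary edge runs (30.00, 15.50)→(0.00, 15.50); distance from the point to it = 2.30 mm. The point is not inside any of the regions above, so it lies outside the cross-section (2.30 mm from the nearest boundary).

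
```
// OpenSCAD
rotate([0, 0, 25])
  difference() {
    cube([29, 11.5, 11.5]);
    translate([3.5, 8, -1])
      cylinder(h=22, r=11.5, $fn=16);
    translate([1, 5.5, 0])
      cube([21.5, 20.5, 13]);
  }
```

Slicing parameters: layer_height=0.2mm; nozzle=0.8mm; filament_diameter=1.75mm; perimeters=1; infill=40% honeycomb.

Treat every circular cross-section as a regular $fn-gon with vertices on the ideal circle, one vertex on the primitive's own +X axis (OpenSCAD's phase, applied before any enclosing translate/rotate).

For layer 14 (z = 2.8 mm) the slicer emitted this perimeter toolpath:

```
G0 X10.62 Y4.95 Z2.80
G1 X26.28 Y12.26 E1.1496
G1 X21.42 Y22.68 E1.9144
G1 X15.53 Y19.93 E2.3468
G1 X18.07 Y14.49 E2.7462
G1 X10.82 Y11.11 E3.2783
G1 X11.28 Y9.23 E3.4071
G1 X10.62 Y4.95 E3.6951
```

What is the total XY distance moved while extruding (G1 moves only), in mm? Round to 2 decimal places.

Sum the Euclidean lengths of each G1 segment: total = 55.55 mm.

55.55 mm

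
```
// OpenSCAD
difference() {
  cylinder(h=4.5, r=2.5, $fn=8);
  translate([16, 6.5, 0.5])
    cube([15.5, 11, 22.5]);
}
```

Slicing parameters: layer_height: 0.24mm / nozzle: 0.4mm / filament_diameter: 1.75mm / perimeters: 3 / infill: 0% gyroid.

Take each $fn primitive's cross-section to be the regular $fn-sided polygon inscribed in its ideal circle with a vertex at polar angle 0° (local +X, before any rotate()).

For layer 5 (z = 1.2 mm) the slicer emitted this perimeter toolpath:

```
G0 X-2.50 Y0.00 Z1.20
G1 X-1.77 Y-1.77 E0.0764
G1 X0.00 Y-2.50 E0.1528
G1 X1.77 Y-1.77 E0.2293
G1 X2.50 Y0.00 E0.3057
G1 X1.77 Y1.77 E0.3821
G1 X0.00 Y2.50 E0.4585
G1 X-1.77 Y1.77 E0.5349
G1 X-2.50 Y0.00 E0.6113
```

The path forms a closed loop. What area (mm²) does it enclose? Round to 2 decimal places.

17.70 mm²

Apply the shoelace formula to the sequence of (X, Y) vertices; enclosed area = 17.70 mm².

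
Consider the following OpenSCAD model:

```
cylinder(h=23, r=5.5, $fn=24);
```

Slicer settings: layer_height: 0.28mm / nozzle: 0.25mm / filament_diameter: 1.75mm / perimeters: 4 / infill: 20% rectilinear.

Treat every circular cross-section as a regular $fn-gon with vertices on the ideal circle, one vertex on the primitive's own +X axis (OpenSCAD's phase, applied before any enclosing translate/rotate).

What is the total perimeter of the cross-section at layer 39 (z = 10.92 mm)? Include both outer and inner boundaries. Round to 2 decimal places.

34.46 mm

At z = 10.92 mm: the r=5.5 cylinder contributes a regular 24-gon of circumradius 5.5 (perimeter = 2·24·5.500·sin(180°/24) = 34.46 mm). Overall, the cross-section is a single solid region. Total boundary length (outer) = 34.46 mm.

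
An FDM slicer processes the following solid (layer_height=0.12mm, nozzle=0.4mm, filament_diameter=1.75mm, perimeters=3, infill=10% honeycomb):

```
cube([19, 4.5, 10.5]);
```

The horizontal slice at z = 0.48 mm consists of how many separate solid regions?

At z = 0.48 mm: the cube is present — its section is the full 19×4.5 rectangle. The result has 1 disconnected region.

1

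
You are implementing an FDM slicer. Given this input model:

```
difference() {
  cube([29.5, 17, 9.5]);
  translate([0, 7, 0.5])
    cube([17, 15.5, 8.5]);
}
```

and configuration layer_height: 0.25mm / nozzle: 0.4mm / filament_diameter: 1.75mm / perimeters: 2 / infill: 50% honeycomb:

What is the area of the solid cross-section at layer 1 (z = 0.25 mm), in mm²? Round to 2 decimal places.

At z = 0.25 mm: the 29.5×17 cube contributes its full rectangle (area 501.50 mm²); the cube at (0, 7) does not reach this height (z outside [0.5, 9]); Subtracting the remaining from the first: none of the subtracted shapes is present at this height, so the 29.5×17 cube is unchanged — area = 501.50 mm². Overall, the cross-section is a single solid region. Net area = 501.50 mm².

501.50 mm²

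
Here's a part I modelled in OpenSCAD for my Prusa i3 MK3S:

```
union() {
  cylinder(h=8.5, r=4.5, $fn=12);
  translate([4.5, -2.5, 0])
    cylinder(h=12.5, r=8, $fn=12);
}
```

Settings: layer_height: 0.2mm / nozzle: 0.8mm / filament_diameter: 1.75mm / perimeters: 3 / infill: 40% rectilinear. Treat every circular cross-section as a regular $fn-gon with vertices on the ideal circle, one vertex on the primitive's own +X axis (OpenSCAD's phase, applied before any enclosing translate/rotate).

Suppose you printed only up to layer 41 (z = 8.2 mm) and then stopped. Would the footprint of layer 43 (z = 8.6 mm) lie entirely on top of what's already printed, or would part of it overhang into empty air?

Compare the two slices. At z = 8.2: the cylinder: section is a regular 12-gon, circumradius r=4.5 (area = (12/2)·4.500²·sin(360°/12) = 60.75 mm²); the r=8 cylinder at (4.5, -2.5) gives a regular 12-gon of circumradius 8 (constant along its height) (area = (12/2)·8.000²·sin(360°/12) = 192.00 mm²); Combining (union): the regions partially overlap — summed areas 252.75 mm² minus the doubly-counted overlap 49.83 mm² gives 202.92 mm² — area = 202.92 mm². At z = 8.6: the cylinder does not reach this height (z outside [0, 8.5]); the r=8 cylinder at (4.5, -2.5) gives a regular 12-gon of circumradius 8 (constant along its height) (area = (12/2)·8.000²·sin(360°/12) = 192.00 mm²); Merging all regions: only the r=8 cylinder at (4.5, -2.5) is present, so the union is just that shape — area = 192.00 mm². Checking containment: the cross-section at z = 8.6 is a subset of the cross-section at z = 8.2.

entirely on top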